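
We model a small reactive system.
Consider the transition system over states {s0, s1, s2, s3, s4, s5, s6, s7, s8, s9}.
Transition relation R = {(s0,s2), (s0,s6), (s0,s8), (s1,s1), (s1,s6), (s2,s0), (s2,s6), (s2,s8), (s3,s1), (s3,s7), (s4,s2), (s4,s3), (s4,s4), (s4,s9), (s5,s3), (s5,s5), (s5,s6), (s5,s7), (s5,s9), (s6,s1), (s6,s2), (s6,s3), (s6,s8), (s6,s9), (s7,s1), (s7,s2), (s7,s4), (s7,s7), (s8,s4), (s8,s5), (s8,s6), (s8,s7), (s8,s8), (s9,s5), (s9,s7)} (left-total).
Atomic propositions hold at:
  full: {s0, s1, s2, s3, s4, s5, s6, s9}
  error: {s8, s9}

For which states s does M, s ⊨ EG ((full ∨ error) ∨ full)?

{s0, s1, s2, s3, s4, s5, s6, s8, s9}

Sat(full ∨ error) = {s0, s1, s2, s3, s4, s5, s6, s8, s9}
Sat((full ∨ error) ∨ full) = {s0, s1, s2, s3, s4, s5, s6, s8, s9}
EG ((full ∨ error) ∨ full): greatest fixpoint, start Z0 = {s0, s1, s2, s3, s4, s5, s6, s8, s9}, keep only states in Sat with some successor in Z. Already a fixed point.
Sat(EG ((full ∨ error) ∨ full)) = {s0, s1, s2, s3, s4, s5, s6, s8, s9}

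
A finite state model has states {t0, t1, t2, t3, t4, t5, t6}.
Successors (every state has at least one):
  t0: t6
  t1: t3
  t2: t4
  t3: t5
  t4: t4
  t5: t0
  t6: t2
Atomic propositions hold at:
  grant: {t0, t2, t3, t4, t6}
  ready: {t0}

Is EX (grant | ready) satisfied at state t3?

Sat(grant | ready) = {t0, t2, t3, t4, t6}
Sat(EX (grant | ready)) = {s : some successor in {t0, t2, t3, t4, t6}} = {t0, t1, t2, t4, t5, t6}
t3 ∉ Sat(EX (grant | ready)) = {t0, t1, t2, t4, t5, t6}, so the formula does not hold at t3.

No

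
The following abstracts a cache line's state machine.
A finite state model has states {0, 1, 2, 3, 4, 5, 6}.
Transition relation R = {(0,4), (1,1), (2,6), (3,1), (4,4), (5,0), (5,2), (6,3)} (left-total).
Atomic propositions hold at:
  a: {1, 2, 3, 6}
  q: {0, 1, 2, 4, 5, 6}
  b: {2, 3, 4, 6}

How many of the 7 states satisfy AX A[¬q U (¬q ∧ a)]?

1

Sat(¬q) = {3}
Sat(¬q ∧ a) = {3}
A[¬q U (¬q ∧ a)]: least fixpoint, start Z0 = Sat((¬q ∧ a)) = {3}, add states in Sat(¬q) with every successor in Z. Already a fixed point.
Sat(A[¬q U (¬q ∧ a)]) = {3}
Sat(AX A[¬q U (¬q ∧ a)]) = {s : every successor in {3}} = {6}
|Sat(AX A[¬q U (¬q ∧ a)])| = |{6}| = 1.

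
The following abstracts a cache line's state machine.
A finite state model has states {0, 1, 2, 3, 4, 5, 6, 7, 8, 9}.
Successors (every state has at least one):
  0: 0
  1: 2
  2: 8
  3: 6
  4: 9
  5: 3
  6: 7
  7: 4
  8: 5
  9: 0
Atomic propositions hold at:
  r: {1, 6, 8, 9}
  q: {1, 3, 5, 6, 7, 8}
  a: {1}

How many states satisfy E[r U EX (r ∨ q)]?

7

Sat(r ∨ q) = {1, 3, 5, 6, 7, 8, 9}
Sat(EX (r ∨ q)) = {s : some successor in {1, 3, 5, 6, 7, 8, 9}} = {2, 3, 4, 5, 6, 8}
E[r U EX (r ∨ q)]: least fixpoint, start Z0 = Sat(EX (r ∨ q)) = {2, 3, 4, 5, 6, 8}, add states in Sat(r) with some successor in Z. Z1 = {1, 2, 3, 4, 5, 6, 8}; fixed.
Sat(E[r U EX (r ∨ q)]) = {1, 2, 3, 4, 5, 6, 8}
|Sat(E[r U EX (r ∨ q)])| = |{1, 2, 3, 4, 5, 6, 8}| = 7.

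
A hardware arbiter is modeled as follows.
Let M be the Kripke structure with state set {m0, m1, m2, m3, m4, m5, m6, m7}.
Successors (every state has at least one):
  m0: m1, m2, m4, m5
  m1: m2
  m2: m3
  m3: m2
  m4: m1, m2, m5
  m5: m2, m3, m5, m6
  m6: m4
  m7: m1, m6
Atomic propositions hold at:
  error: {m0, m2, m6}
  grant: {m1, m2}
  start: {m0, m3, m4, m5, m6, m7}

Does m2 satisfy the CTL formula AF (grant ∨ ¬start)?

Yes

Sat(¬start) = {m1, m2}
Sat(grant ∨ ¬start) = {m1, m2}
AF (grant ∨ ¬start): least fixpoint, start Z0 = {m1, m2}, add states with every successor in Z. Z1 = {m1, m2, m3}; fixed.
Sat(AF (grant ∨ ¬start)) = {m1, m2, m3}
m2 ∈ Sat(AF (grant ∨ ¬start)) = {m1, m2, m3}, so the formula holds at m2.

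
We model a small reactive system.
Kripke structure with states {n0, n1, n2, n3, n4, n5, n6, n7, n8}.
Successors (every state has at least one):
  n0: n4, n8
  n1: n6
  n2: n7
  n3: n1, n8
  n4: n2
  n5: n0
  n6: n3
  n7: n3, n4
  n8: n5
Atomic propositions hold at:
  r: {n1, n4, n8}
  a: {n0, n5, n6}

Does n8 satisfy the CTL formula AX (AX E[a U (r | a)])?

Yes

Sat(r | a) = {n0, n1, n4, n5, n6, n8}
E[a U (r | a)]: least fixpoint, start Z0 = Sat((r | a)) = {n0, n1, n4, n5, n6, n8}, add states in Sat(a) with some successor in Z. Already a fixed point.
Sat(E[a U (r | a)]) = {n0, n1, n4, n5, n6, n8}
Sat(AX E[a U (r | a)]) = {s : every successor in {n0, n1, n4, n5, n6, n8}} = {n0, n1, n3, n5, n8}
Sat(AX (AX E[a U (r | a)])) = {s : every successor in {n0, n1, n3, n5, n8}} = {n3, n5, n6, n8}
n8 ∈ Sat(AX (AX E[a U (r | a)])) = {n3, n5, n6, n8}, so the formula holds at n8.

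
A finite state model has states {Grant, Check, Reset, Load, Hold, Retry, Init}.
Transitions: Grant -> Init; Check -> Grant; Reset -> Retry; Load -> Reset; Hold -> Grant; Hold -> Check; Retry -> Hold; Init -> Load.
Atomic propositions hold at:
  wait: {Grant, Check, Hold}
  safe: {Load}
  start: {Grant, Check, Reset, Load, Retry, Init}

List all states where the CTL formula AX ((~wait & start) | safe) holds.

{Grant, Reset, Load, Init}

Sat(~wait) = {Reset, Load, Retry, Init}
Sat(~wait & start) = {Reset, Load, Retry, Init}
Sat((~wait & start) | safe) = {Reset, Load, Retry, Init}
Sat(AX ((~wait & start) | safe)) = {s : every successor in {Reset, Load, Retry, Init}} = {Grant, Reset, Load, Init}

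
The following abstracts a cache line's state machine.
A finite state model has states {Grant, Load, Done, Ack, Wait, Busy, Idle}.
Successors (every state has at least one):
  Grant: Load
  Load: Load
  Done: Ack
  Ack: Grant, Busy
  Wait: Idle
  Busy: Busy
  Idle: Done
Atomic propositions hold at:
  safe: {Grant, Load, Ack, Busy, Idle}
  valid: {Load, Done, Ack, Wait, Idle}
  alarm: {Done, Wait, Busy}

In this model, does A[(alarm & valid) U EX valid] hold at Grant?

Yes

Sat(alarm & valid) = {Done, Wait}
Sat(EX valid) = {s : some successor in {Load, Done, Ack, Wait, Idle}} = {Grant, Load, Done, Wait, Idle}
A[(alarm & valid) U EX valid]: least fixpoint, start Z0 = Sat(EX valid) = {Grant, Load, Done, Wait, Idle}, add states in Sat(alarm & valid) with every successor in Z. Already a fixed point.
Sat(A[(alarm & valid) U EX valid]) = {Grant, Load, Done, Wait, Idle}
Grant ∈ Sat(A[(alarm & valid) U EX valid]) = {Grant, Load, Done, Wait, Idle}, so the formula holds at Grant.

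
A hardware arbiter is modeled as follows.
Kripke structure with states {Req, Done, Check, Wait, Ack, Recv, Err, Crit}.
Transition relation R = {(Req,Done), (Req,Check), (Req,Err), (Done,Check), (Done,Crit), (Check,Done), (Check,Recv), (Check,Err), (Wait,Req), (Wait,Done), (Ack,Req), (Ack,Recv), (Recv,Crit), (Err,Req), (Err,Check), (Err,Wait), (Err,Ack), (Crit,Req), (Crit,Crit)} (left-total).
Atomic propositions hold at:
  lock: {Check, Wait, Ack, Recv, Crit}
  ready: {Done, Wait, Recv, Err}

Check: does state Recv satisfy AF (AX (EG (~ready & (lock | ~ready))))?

Yes

Sat(~ready) = {Req, Check, Ack, Crit}
Sat(lock | ~ready) = {Req, Check, Wait, Ack, Recv, Crit}
Sat(~ready & (lock | ~ready)) = {Req, Check, Ack, Crit}
EG (~ready & (lock | ~ready)): greatest fixpoint, start Z0 = {Req, Check, Ack, Crit}, keep only states in Sat with some successor in Z. Z1 = {Req, Ack, Crit}; Z2 = {Ack, Crit}; Z3 = {Crit}; fixed.
Sat(EG (~ready & (lock | ~ready))) = {Crit}
Sat(AX (EG (~ready & (lock | ~ready)))) = {s : every successor in {Crit}} = {Recv}
AF (AX (EG (~ready & (lock | ~ready)))): least fixpoint, start Z0 = {Recv}, add states with every successor in Z. Already a fixed point.
Sat(AF (AX (EG (~ready & (lock | ~ready))))) = {Recv}
Recv ∈ Sat(AF (AX (EG (~ready & (lock | ~ready))))) = {Recv}, so the formula holds at Recv.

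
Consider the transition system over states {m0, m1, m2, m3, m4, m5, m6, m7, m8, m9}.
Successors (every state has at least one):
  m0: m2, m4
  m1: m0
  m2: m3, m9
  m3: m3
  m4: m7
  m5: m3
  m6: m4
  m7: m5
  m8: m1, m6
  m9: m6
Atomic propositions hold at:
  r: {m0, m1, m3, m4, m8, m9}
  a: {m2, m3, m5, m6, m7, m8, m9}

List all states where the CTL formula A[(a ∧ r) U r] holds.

{m0, m1, m3, m4, m8, m9}

Sat(a ∧ r) = {m3, m8, m9}
A[(a ∧ r) U r]: least fixpoint, start Z0 = Sat(r) = {m0, m1, m3, m4, m8, m9}, add states in Sat(a ∧ r) with every successor in Z. Already a fixed point.
Sat(A[(a ∧ r) U r]) = {m0, m1, m3, m4, m8, m9}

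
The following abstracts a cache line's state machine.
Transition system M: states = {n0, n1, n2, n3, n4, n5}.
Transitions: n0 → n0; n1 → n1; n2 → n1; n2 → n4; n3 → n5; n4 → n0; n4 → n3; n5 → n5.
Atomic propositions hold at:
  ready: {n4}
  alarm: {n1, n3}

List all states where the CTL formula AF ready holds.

AF ready: least fixpoint, start Z0 = {n4}, add states with every successor in Z. Already a fixed point.
Sat(AF ready) = {n4}

{n4}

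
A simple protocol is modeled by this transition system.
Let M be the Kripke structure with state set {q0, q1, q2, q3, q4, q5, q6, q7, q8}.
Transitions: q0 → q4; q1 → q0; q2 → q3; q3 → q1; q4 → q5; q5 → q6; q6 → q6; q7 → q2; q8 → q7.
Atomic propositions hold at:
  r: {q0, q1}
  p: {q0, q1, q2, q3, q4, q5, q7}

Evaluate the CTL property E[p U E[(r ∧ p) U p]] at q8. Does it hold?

No

Sat(r ∧ p) = {q0, q1}
E[(r ∧ p) U p]: least fixpoint, start Z0 = Sat(p) = {q0, q1, q2, q3, q4, q5, q7}, add states in Sat(r ∧ p) with some successor in Z. Already a fixed point.
Sat(E[(r ∧ p) U p]) = {q0, q1, q2, q3, q4, q5, q7}
E[p U E[(r ∧ p) U p]]: least fixpoint, start Z0 = Sat(E[(r ∧ p) U p]) = {q0, q1, q2, q3, q4, q5, q7}, add states in Sat(p) with some successor in Z. Already a fixed point.
Sat(E[p U E[(r ∧ p) U p]]) = {q0, q1, q2, q3, q4, q5, q7}
q8 ∉ Sat(E[p U E[(r ∧ p) U p]]) = {q0, q1, q2, q3, q4, q5, q7}, so the formula does not hold at q8.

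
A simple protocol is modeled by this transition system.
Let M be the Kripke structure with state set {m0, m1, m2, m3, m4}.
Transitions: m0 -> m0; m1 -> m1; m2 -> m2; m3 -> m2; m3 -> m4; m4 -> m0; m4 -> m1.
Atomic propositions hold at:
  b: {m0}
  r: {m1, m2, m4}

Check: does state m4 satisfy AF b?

AF b: least fixpoint, start Z0 = {m0}, add states with every successor in Z. Already a fixed point.
Sat(AF b) = {m0}
m4 ∉ Sat(AF b) = {m0}, so the formula does not hold at m4.

No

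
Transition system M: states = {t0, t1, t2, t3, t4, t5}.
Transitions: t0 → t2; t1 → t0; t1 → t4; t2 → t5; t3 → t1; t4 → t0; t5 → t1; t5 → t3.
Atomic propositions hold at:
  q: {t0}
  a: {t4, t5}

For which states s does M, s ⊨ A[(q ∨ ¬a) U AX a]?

{t0, t2}

Sat(¬a) = {t0, t1, t2, t3}
Sat(q ∨ ¬a) = {t0, t1, t2, t3}
Sat(AX a) = {s : every successor in {t4, t5}} = {t2}
A[(q ∨ ¬a) U AX a]: least fixpoint, start Z0 = Sat(AX a) = {t2}, add states in Sat(q ∨ ¬a) with every successor in Z. Z1 = {t0, t2}; fixed.
Sat(A[(q ∨ ¬a) U AX a]) = {t0, t2}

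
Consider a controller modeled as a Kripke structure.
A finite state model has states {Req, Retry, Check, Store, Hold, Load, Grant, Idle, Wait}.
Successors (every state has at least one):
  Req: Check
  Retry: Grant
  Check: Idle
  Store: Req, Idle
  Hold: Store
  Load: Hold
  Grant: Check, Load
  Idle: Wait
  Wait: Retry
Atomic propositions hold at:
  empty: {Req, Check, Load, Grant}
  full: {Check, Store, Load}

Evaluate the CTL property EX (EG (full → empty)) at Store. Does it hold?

Yes

Sat(full → empty) = {Req, Retry, Check, Hold, Load, Grant, Idle, Wait}
EG (full → empty): greatest fixpoint, start Z0 = {Req, Retry, Check, Hold, Load, Grant, Idle, Wait}, keep only states in Sat with some successor in Z. Z1 = {Req, Retry, Check, Load, Grant, Idle, Wait}; Z2 = {Req, Retry, Check, Grant, Idle, Wait}; fixed.
Sat(EG (full → empty)) = {Req, Retry, Check, Grant, Idle, Wait}
Sat(EX (EG (full → empty))) = {s : some successor in {Req, Retry, Check, Grant, Idle, Wait}} = {Req, Retry, Check, Store, Grant, Idle, Wait}
Store ∈ Sat(EX (EG (full → empty))) = {Req, Retry, Check, Store, Grant, Idle, Wait}, so the formula holds at Store.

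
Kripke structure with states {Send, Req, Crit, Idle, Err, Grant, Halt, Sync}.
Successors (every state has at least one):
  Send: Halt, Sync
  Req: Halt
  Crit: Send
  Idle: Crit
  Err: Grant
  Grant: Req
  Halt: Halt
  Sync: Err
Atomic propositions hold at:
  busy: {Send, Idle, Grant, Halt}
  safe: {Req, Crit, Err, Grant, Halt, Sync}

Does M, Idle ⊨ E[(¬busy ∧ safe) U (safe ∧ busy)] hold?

No

Sat(¬busy) = {Req, Crit, Err, Sync}
Sat(¬busy ∧ safe) = {Req, Crit, Err, Sync}
Sat(safe ∧ busy) = {Grant, Halt}
E[(¬busy ∧ safe) U (safe ∧ busy)]: least fixpoint, start Z0 = Sat((safe ∧ busy)) = {Grant, Halt}, add states in Sat(¬busy ∧ safe) with some successor in Z. Z1 = {Req, Err, Grant, Halt}; Z2 = {Req, Err, Grant, Halt, Sync}; fixed.
Sat(E[(¬busy ∧ safe) U (safe ∧ busy)]) = {Req, Err, Grant, Halt, Sync}
Idle ∉ Sat(E[(¬busy ∧ safe) U (safe ∧ busy)]) = {Req, Err, Grant, Halt, Sync}, so the formula does not hold at Idle.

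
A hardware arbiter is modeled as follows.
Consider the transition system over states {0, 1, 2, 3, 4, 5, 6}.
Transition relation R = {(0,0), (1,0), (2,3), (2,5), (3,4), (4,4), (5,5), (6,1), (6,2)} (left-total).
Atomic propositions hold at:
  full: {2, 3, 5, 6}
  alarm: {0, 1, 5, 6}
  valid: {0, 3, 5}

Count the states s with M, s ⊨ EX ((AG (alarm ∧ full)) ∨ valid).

Sat(alarm ∧ full) = {5, 6}
AG (alarm ∧ full): greatest fixpoint, start Z0 = {5, 6}, keep only states in Sat with every successor in Z. Z1 = {5}; fixed.
Sat(AG (alarm ∧ full)) = {5}
Sat((AG (alarm ∧ full)) ∨ valid) = {0, 3, 5}
Sat(EX ((AG (alarm ∧ full)) ∨ valid)) = {s : some successor in {0, 3, 5}} = {0, 1, 2, 5}
|Sat(EX ((AG (alarm ∧ full)) ∨ valid))| = |{0, 1, 2, 5}| = 4.

4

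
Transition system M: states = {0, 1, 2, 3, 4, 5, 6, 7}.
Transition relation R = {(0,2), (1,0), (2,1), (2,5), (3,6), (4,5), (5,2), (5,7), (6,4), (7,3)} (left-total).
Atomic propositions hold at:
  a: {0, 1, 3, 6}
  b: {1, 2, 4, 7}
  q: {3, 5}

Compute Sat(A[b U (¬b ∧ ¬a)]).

{4, 5}

Sat(¬b) = {0, 3, 5, 6}
Sat(¬a) = {2, 4, 5, 7}
Sat(¬b ∧ ¬a) = {5}
A[b U (¬b ∧ ¬a)]: least fixpoint, start Z0 = Sat((¬b ∧ ¬a)) = {5}, add states in Sat(b) with every successor in Z. Z1 = {4, 5}; fixed.
Sat(A[b U (¬b ∧ ¬a)]) = {4, 5}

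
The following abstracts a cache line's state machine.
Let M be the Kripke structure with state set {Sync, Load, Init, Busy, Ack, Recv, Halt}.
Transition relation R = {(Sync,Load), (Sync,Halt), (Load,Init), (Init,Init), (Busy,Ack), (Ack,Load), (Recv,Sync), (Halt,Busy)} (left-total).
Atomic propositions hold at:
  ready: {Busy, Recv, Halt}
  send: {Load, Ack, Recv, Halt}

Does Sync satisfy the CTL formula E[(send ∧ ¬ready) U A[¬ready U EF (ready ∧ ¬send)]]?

Sat(¬ready) = {Sync, Load, Init, Ack}
Sat(send ∧ ¬ready) = {Load, Ack}
Sat(¬send) = {Sync, Init, Busy}
Sat(ready ∧ ¬send) = {Busy}
EF (ready ∧ ¬send): least fixpoint, start Z0 = {Busy}, add states with some successor in Z. Z1 = {Busy, Halt}; Z2 = {Sync, Busy, Halt}; Z3 = {Sync, Busy, Recv, Halt}; fixed.
Sat(EF (ready ∧ ¬send)) = {Sync, Busy, Recv, Halt}
A[¬ready U EF (ready ∧ ¬send)]: least fixpoint, start Z0 = Sat(EF (ready ∧ ¬send)) = {Sync, Busy, Recv, Halt}, add states in Sat(¬ready) with every successor in Z. Already a fixed point.
Sat(A[¬ready U EF (ready ∧ ¬send)]) = {Sync, Busy, Recv, Halt}
E[(send ∧ ¬ready) U A[¬ready U EF (ready ∧ ¬send)]]: least fixpoint, start Z0 = Sat(A[¬ready U EF (ready ∧ ¬send)]) = {Sync, Busy, Recv, Halt}, add states in Sat(send ∧ ¬ready) with some successor in Z. Already a fixed point.
Sat(E[(send ∧ ¬ready) U A[¬ready U EF (ready ∧ ¬send)]]) = {Sync, Busy, Recv, Halt}
Sync ∈ Sat(E[(send ∧ ¬ready) U A[¬ready U EF (ready ∧ ¬send)]]) = {Sync, Busy, Recv, Halt}, so the formula holds at Sync.

Yes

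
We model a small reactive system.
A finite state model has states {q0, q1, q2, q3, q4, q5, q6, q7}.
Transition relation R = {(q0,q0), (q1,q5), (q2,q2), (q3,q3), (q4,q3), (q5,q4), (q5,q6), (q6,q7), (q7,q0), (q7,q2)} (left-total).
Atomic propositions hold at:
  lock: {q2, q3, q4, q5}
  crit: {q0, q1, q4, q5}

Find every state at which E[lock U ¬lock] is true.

Sat(¬lock) = {q0, q1, q6, q7}
E[lock U ¬lock]: least fixpoint, start Z0 = Sat(¬lock) = {q0, q1, q6, q7}, add states in Sat(lock) with some successor in Z. Z1 = {q0, q1, q5, q6, q7}; fixed.
Sat(E[lock U ¬lock]) = {q0, q1, q5, q6, q7}

{q0, q1, q5, q6, q7}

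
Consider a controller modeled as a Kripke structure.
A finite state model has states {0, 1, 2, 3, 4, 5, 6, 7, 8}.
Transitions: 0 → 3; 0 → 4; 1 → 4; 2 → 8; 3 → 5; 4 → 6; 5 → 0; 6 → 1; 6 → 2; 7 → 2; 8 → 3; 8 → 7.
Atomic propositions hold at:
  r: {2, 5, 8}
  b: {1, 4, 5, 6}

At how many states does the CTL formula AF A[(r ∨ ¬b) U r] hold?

5

Sat(¬b) = {0, 2, 3, 7, 8}
Sat(r ∨ ¬b) = {0, 2, 3, 5, 7, 8}
A[(r ∨ ¬b) U r]: least fixpoint, start Z0 = Sat(r) = {2, 5, 8}, add states in Sat(r ∨ ¬b) with every successor in Z. Z1 = {2, 3, 5, 7, 8}; fixed.
Sat(A[(r ∨ ¬b) U r]) = {2, 3, 5, 7, 8}
AF A[(r ∨ ¬b) U r]: least fixpoint, start Z0 = {2, 3, 5, 7, 8}, add states with every successor in Z. Already a fixed point.
Sat(AF A[(r ∨ ¬b) U r]) = {2, 3, 5, 7, 8}
|Sat(AF A[(r ∨ ¬b) U r])| = |{2, 3, 5, 7, 8}| = 5.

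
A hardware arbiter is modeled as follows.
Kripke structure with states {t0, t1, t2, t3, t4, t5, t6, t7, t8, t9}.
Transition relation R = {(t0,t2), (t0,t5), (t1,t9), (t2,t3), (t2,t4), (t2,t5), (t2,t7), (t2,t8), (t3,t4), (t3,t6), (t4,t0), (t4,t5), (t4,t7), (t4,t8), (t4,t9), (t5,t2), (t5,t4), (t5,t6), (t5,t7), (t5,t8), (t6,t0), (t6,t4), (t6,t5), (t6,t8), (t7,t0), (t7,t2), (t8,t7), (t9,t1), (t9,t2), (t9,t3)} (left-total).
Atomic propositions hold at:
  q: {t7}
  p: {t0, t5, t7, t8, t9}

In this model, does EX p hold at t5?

Yes

Sat(EX p) = {s : some successor in {t0, t5, t7, t8, t9}} = {t0, t1, t2, t4, t5, t6, t7, t8}
t5 ∈ Sat(EX p) = {t0, t1, t2, t4, t5, t6, t7, t8}, so the formula holds at t5.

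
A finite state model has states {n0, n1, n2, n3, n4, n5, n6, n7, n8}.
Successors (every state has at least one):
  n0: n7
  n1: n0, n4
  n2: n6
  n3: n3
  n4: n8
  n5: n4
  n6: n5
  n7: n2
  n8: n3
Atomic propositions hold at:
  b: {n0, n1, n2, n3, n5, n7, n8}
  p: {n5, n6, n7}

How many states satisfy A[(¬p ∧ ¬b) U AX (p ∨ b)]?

Sat(¬p) = {n0, n1, n2, n3, n4, n8}
Sat(¬b) = {n4, n6}
Sat(¬p ∧ ¬b) = {n4}
Sat(p ∨ b) = {n0, n1, n2, n3, n5, n6, n7, n8}
Sat(AX (p ∨ b)) = {s : every successor in {n0, n1, n2, n3, n5, n6, n7, n8}} = {n0, n2, n3, n4, n6, n7, n8}
A[(¬p ∧ ¬b) U AX (p ∨ b)]: least fixpoint, start Z0 = Sat(AX (p ∨ b)) = {n0, n2, n3, n4, n6, n7, n8}, add states in Sat(¬p ∧ ¬b) with every successor in Z. Already a fixed point.
Sat(A[(¬p ∧ ¬b) U AX (p ∨ b)]) = {n0, n2, n3, n4, n6, n7, n8}
|Sat(A[(¬p ∧ ¬b) U AX (p ∨ b)])| = |{n0, n2, n3, n4, n6, n7, n8}| = 7.

7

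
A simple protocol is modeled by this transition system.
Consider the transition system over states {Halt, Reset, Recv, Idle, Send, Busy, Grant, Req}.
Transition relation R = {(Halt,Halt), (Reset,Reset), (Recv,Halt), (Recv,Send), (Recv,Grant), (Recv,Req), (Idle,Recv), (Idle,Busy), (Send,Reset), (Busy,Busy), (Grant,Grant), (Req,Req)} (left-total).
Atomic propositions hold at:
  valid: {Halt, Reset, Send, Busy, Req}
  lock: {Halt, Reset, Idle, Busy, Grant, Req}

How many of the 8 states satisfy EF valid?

EF valid: least fixpoint, start Z0 = {Halt, Reset, Send, Busy, Req}, add states with some successor in Z. Z1 = {Halt, Reset, Recv, Idle, Send, Busy, Req}; fixed.
Sat(EF valid) = {Halt, Reset, Recv, Idle, Send, Busy, Req}
|Sat(EF valid)| = |{Halt, Reset, Recv, Idle, Send, Busy, Req}| = 7.

7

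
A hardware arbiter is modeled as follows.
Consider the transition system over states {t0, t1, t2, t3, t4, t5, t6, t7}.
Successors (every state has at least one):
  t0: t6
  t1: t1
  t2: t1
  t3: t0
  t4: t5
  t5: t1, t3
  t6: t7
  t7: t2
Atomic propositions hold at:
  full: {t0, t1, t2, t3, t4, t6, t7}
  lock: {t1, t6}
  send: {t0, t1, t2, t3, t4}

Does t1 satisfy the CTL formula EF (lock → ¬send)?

No

Sat(¬send) = {t5, t6, t7}
Sat(lock → ¬send) = {t0, t2, t3, t4, t5, t6, t7}
EF (lock → ¬send): least fixpoint, start Z0 = {t0, t2, t3, t4, t5, t6, t7}, add states with some successor in Z. Already a fixed point.
Sat(EF (lock → ¬send)) = {t0, t2, t3, t4, t5, t6, t7}
t1 ∉ Sat(EF (lock → ¬send)) = {t0, t2, t3, t4, t5, t6, t7}, so the formula does not hold at t1.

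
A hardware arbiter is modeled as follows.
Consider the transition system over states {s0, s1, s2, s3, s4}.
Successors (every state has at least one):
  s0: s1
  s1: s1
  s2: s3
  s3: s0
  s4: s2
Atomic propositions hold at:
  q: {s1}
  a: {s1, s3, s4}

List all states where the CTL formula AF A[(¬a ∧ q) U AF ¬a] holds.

{s0, s2, s3, s4}

Sat(¬a) = {s0, s2}
Sat(¬a ∧ q) = ∅
AF ¬a: least fixpoint, start Z0 = {s0, s2}, add states with every successor in Z. Z1 = {s0, s2, s3, s4}; fixed.
Sat(AF ¬a) = {s0, s2, s3, s4}
A[(¬a ∧ q) U AF ¬a]: least fixpoint, start Z0 = Sat(AF ¬a) = {s0, s2, s3, s4}, add states in Sat(¬a ∧ q) with every successor in Z. Already a fixed point.
Sat(A[(¬a ∧ q) U AF ¬a]) = {s0, s2, s3, s4}
AF A[(¬a ∧ q) U AF ¬a]: least fixpoint, start Z0 = {s0, s2, s3, s4}, add states with every successor in Z. Already a fixed point.
Sat(AF A[(¬a ∧ q) U AF ¬a]) = {s0, s2, s3, s4}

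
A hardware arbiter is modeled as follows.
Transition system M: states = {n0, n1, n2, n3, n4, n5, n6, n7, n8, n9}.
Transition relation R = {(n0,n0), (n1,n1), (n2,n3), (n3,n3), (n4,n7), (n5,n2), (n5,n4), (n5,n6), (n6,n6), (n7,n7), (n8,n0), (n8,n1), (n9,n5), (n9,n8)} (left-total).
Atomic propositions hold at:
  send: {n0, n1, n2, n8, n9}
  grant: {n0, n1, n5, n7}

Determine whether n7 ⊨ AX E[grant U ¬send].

Sat(¬send) = {n3, n4, n5, n6, n7}
E[grant U ¬send]: least fixpoint, start Z0 = Sat(¬send) = {n3, n4, n5, n6, n7}, add states in Sat(grant) with some successor in Z. Already a fixed point.
Sat(E[grant U ¬send]) = {n3, n4, n5, n6, n7}
Sat(AX E[grant U ¬send]) = {s : every successor in {n3, n4, n5, n6, n7}} = {n2, n3, n4, n6, n7}
n7 ∈ Sat(AX E[grant U ¬send]) = {n2, n3, n4, n6, n7}, so the formula holds at n7.

Yes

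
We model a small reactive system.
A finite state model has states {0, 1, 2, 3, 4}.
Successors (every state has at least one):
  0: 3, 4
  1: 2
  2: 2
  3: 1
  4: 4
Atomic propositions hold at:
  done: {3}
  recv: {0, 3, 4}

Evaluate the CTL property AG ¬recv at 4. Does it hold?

No

Sat(¬recv) = {1, 2}
AG ¬recv: greatest fixpoint, start Z0 = {1, 2}, keep only states in Sat with every successor in Z. Already a fixed point.
Sat(AG ¬recv) = {1, 2}
4 ∉ Sat(AG ¬recv) = {1, 2}, so the formula does not hold at 4.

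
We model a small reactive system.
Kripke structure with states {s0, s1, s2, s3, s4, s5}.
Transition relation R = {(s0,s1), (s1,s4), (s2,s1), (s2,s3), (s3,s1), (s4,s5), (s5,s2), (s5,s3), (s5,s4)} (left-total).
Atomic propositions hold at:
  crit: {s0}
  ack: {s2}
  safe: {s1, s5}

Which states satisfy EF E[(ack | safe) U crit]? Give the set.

{s0}

Sat(ack | safe) = {s1, s2, s5}
E[(ack | safe) U crit]: least fixpoint, start Z0 = Sat(crit) = {s0}, add states in Sat(ack | safe) with some successor in Z. Already a fixed point.
Sat(E[(ack | safe) U crit]) = {s0}
EF E[(ack | safe) U crit]: least fixpoint, start Z0 = {s0}, add states with some successor in Z. Already a fixed point.
Sat(EF E[(ack | safe) U crit]) = {s0}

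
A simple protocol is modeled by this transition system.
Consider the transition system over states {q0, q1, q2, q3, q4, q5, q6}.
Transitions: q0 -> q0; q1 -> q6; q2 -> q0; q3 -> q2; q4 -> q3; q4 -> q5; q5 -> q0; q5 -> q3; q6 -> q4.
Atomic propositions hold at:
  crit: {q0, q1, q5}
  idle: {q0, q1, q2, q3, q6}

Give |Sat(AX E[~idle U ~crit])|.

Sat(~idle) = {q4, q5}
Sat(~crit) = {q2, q3, q4, q6}
E[~idle U ~crit]: least fixpoint, start Z0 = Sat(~crit) = {q2, q3, q4, q6}, add states in Sat(~idle) with some successor in Z. Z1 = {q2, q3, q4, q5, q6}; fixed.
Sat(E[~idle U ~crit]) = {q2, q3, q4, q5, q6}
Sat(AX E[~idle U ~crit]) = {s : every successor in {q2, q3, q4, q5, q6}} = {q1, q3, q4, q6}
|Sat(AX E[~idle U ~crit])| = |{q1, q3, q4, q6}| = 4.

4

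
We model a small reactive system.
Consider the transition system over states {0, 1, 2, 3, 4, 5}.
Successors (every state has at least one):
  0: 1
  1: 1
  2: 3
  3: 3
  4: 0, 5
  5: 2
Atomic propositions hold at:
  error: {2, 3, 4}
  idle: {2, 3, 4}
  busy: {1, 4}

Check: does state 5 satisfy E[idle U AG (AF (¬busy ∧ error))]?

Sat(¬busy) = {0, 2, 3, 5}
Sat(¬busy ∧ error) = {2, 3}
AF (¬busy ∧ error): least fixpoint, start Z0 = {2, 3}, add states with every successor in Z. Z1 = {2, 3, 5}; fixed.
Sat(AF (¬busy ∧ error)) = {2, 3, 5}
AG (AF (¬busy ∧ error)): greatest fixpoint, start Z0 = {2, 3, 5}, keep only states in Sat with every successor in Z. Already a fixed point.
Sat(AG (AF (¬busy ∧ error))) = {2, 3, 5}
E[idle U AG (AF (¬busy ∧ error))]: least fixpoint, start Z0 = Sat(AG (AF (¬busy ∧ error))) = {2, 3, 5}, add states in Sat(idle) with some successor in Z. Z1 = {2, 3, 4, 5}; fixed.
Sat(E[idle U AG (AF (¬busy ∧ error))]) = {2, 3, 4, 5}
5 ∈ Sat(E[idle U AG (AF (¬busy ∧ error))]) = {2, 3, 4, 5}, so the formula holds at 5.

Yes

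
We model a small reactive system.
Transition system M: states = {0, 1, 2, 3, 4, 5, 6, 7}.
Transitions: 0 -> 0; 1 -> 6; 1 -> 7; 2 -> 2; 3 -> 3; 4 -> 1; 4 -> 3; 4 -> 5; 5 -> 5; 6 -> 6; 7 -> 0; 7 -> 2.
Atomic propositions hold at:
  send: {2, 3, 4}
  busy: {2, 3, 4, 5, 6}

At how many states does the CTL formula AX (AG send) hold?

AG send: greatest fixpoint, start Z0 = {2, 3, 4}, keep only states in Sat with every successor in Z. Z1 = {2, 3}; fixed.
Sat(AG send) = {2, 3}
Sat(AX (AG send)) = {s : every successor in {2, 3}} = {2, 3}
|Sat(AX (AG send))| = |{2, 3}| = 2.

2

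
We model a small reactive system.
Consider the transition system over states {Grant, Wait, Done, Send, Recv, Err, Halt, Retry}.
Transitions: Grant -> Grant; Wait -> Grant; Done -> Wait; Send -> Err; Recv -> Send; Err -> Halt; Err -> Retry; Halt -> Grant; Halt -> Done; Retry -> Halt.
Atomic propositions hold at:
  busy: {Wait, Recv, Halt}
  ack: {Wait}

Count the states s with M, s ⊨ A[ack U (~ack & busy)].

Sat(~ack) = {Grant, Done, Send, Recv, Err, Halt, Retry}
Sat(~ack & busy) = {Recv, Halt}
A[ack U (~ack & busy)]: least fixpoint, start Z0 = Sat((~ack & busy)) = {Recv, Halt}, add states in Sat(ack) with every successor in Z. Already a fixed point.
Sat(A[ack U (~ack & busy)]) = {Recv, Halt}
|Sat(A[ack U (~ack & busy)])| = |{Recv, Halt}| = 2.

2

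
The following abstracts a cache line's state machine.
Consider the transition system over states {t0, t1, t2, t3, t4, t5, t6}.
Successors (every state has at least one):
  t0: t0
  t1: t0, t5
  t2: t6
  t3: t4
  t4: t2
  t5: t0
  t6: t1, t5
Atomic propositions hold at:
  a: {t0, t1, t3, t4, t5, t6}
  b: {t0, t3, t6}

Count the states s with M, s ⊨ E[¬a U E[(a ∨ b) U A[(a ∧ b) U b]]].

6

Sat(¬a) = {t2}
Sat(a ∨ b) = {t0, t1, t3, t4, t5, t6}
Sat(a ∧ b) = {t0, t3, t6}
A[(a ∧ b) U b]: least fixpoint, start Z0 = Sat(b) = {t0, t3, t6}, add states in Sat(a ∧ b) with every successor in Z. Already a fixed point.
Sat(A[(a ∧ b) U b]) = {t0, t3, t6}
E[(a ∨ b) U A[(a ∧ b) U b]]: least fixpoint, start Z0 = Sat(A[(a ∧ b) U b]) = {t0, t3, t6}, add states in Sat(a ∨ b) with some successor in Z. Z1 = {t0, t1, t3, t5, t6}; fixed.
Sat(E[(a ∨ b) U A[(a ∧ b) U b]]) = {t0, t1, t3, t5, t6}
E[¬a U E[(a ∨ b) U A[(a ∧ b) U b]]]: least fixpoint, start Z0 = Sat(E[(a ∨ b) U A[(a ∧ b) U b]]) = {t0, t1, t3, t5, t6}, add states in Sat(¬a) with some successor in Z. Z1 = {t0, t1, t2, t3, t5, t6}; fixed.
Sat(E[¬a U E[(a ∨ b) U A[(a ∧ b) U b]]]) = {t0, t1, t2, t3, t5, t6}
|Sat(E[¬a U E[(a ∨ b) U A[(a ∧ b) U b]]])| = |{t0, t1, t2, t3, t5, t6}| = 6.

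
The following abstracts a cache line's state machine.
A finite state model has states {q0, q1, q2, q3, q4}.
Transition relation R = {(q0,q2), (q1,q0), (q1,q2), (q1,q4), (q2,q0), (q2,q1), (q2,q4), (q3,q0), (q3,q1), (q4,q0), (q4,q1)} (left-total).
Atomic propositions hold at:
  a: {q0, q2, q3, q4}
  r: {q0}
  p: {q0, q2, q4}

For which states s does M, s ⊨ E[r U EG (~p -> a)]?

Sat(~p) = {q1, q3}
Sat(~p -> a) = {q0, q2, q3, q4}
EG (~p -> a): greatest fixpoint, start Z0 = {q0, q2, q3, q4}, keep only states in Sat with some successor in Z. Already a fixed point.
Sat(EG (~p -> a)) = {q0, q2, q3, q4}
E[r U EG (~p -> a)]: least fixpoint, start Z0 = Sat(EG (~p -> a)) = {q0, q2, q3, q4}, add states in Sat(r) with some successor in Z. Already a fixed point.
Sat(E[r U EG (~p -> a)]) = {q0, q2, q3, q4}

{q0, q2, q3, q4}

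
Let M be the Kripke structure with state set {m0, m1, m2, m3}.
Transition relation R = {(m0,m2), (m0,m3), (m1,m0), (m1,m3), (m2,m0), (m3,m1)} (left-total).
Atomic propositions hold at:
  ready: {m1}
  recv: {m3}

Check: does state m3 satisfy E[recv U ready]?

Yes

E[recv U ready]: least fixpoint, start Z0 = Sat(ready) = {m1}, add states in Sat(recv) with some successor in Z. Z1 = {m1, m3}; fixed.
Sat(E[recv U ready]) = {m1, m3}
m3 ∈ Sat(E[recv U ready]) = {m1, m3}, so the formula holds at m3.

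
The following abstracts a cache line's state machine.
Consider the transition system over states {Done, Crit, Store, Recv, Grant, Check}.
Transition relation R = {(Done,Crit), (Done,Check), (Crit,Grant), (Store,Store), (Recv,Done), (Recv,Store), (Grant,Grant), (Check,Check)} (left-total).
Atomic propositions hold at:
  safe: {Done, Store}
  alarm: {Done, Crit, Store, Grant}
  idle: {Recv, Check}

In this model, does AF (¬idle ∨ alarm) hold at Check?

No

Sat(¬idle) = {Done, Crit, Store, Grant}
Sat(¬idle ∨ alarm) = {Done, Crit, Store, Grant}
AF (¬idle ∨ alarm): least fixpoint, start Z0 = {Done, Crit, Store, Grant}, add states with every successor in Z. Z1 = {Done, Crit, Store, Recv, Grant}; fixed.
Sat(AF (¬idle ∨ alarm)) = {Done, Crit, Store, Recv, Grant}
Check ∉ Sat(AF (¬idle ∨ alarm)) = {Done, Crit, Store, Recv, Grant}, so the formula does not hold at Check.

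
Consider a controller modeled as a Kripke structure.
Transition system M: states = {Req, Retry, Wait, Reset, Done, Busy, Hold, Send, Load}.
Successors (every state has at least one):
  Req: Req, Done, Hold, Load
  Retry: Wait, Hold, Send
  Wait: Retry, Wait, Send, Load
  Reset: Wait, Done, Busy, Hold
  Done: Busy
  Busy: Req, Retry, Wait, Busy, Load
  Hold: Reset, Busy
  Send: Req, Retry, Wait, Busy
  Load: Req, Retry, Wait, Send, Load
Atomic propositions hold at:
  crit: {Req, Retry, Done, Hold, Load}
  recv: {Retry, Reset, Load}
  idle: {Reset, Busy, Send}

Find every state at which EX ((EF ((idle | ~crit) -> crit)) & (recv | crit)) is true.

{Req, Retry, Wait, Reset, Busy, Hold, Send, Load}

Sat(~crit) = {Wait, Reset, Busy, Send}
Sat(idle | ~crit) = {Wait, Reset, Busy, Send}
Sat((idle | ~crit) -> crit) = {Req, Retry, Done, Hold, Load}
EF ((idle | ~crit) -> crit): least fixpoint, start Z0 = {Req, Retry, Done, Hold, Load}, add states with some successor in Z. Z1 = {Req, Retry, Wait, Reset, Done, Busy, Hold, Send, Load}; fixed.
Sat(EF ((idle | ~crit) -> crit)) = {Req, Retry, Wait, Reset, Done, Busy, Hold, Send, Load}
Sat(recv | crit) = {Req, Retry, Reset, Done, Hold, Load}
Sat((EF ((idle | ~crit) -> crit)) & (recv | crit)) = {Req, Retry, Reset, Done, Hold, Load}
Sat(EX ((EF ((idle | ~crit) -> crit)) & (recv | crit))) = {s : some successor in {Req, Retry, Reset, Done, Hold, Load}} = {Req, Retry, Wait, Reset, Busy, Hold, Send, Load}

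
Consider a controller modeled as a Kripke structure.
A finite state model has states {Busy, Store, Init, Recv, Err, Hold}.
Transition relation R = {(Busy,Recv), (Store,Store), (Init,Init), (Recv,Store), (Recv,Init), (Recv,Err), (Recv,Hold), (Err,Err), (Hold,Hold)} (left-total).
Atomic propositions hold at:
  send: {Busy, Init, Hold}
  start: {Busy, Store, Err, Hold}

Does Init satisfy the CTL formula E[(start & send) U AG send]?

Sat(start & send) = {Busy, Hold}
AG send: greatest fixpoint, start Z0 = {Busy, Init, Hold}, keep only states in Sat with every successor in Z. Z1 = {Init, Hold}; fixed.
Sat(AG send) = {Init, Hold}
E[(start & send) U AG send]: least fixpoint, start Z0 = Sat(AG send) = {Init, Hold}, add states in Sat(start & send) with some successor in Z. Already a fixed point.
Sat(E[(start & send) U AG send]) = {Init, Hold}
Init ∈ Sat(E[(start & send) U AG send]) = {Init, Hold}, so the formula holds at Init.

Yes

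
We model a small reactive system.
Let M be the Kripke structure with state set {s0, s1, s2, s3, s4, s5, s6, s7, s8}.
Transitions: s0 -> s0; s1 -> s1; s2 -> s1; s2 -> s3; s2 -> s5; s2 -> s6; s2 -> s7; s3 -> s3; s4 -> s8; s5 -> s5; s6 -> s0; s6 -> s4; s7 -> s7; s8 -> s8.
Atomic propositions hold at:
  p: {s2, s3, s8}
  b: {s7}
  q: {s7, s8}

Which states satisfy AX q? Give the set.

{s4, s7, s8}

Sat(AX q) = {s : every successor in {s7, s8}} = {s4, s7, s8}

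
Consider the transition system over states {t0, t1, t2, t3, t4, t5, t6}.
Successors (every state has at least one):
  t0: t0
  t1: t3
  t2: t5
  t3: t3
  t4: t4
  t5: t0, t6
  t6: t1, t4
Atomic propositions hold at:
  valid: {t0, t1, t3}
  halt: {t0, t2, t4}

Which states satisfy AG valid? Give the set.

AG valid: greatest fixpoint, start Z0 = {t0, t1, t3}, keep only states in Sat with every successor in Z. Already a fixed point.
Sat(AG valid) = {t0, t1, t3}

{t0, t1, t3}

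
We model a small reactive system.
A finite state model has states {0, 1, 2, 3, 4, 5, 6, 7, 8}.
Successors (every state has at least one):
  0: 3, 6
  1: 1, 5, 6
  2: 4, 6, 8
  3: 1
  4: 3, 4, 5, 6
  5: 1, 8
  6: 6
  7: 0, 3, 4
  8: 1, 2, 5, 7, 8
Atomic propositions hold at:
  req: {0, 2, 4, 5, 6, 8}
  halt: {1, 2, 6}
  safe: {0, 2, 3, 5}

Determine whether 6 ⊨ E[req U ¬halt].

No

Sat(¬halt) = {0, 3, 4, 5, 7, 8}
E[req U ¬halt]: least fixpoint, start Z0 = Sat(¬halt) = {0, 3, 4, 5, 7, 8}, add states in Sat(req) with some successor in Z. Z1 = {0, 2, 3, 4, 5, 7, 8}; fixed.
Sat(E[req U ¬halt]) = {0, 2, 3, 4, 5, 7, 8}
6 ∉ Sat(E[req U ¬halt]) = {0, 2, 3, 4, 5, 7, 8}, so the formula does not hold at 6.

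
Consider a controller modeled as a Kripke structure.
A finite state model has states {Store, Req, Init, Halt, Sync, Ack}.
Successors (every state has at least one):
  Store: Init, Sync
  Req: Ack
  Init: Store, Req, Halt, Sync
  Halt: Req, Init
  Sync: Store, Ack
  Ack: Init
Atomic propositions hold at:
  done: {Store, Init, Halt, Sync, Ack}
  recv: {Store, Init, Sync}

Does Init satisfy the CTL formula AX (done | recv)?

No

Sat(done | recv) = {Store, Init, Halt, Sync, Ack}
Sat(AX (done | recv)) = {s : every successor in {Store, Init, Halt, Sync, Ack}} = {Store, Req, Sync, Ack}
Init ∉ Sat(AX (done | recv)) = {Store, Req, Sync, Ack}, so the formula does not hold at Init.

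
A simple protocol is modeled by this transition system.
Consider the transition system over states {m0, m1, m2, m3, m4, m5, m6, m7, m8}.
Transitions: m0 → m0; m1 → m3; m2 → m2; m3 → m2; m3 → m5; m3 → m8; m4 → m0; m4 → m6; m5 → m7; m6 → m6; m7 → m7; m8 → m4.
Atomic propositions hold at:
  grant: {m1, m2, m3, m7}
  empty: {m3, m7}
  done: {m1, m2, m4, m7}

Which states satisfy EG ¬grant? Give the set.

{m0, m4, m6, m8}

Sat(¬grant) = {m0, m4, m5, m6, m8}
EG ¬grant: greatest fixpoint, start Z0 = {m0, m4, m5, m6, m8}, keep only states in Sat with some successor in Z. Z1 = {m0, m4, m6, m8}; fixed.
Sat(EG ¬grant) = {m0, m4, m6, m8}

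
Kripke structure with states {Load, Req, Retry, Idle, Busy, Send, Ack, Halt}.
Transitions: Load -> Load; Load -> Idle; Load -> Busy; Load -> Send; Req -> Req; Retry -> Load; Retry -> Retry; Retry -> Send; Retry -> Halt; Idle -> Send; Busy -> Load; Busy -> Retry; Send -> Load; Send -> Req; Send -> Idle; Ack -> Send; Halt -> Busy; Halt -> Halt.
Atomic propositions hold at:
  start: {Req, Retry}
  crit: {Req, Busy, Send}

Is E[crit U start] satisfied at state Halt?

No

E[crit U start]: least fixpoint, start Z0 = Sat(start) = {Req, Retry}, add states in Sat(crit) with some successor in Z. Z1 = {Req, Retry, Busy, Send}; fixed.
Sat(E[crit U start]) = {Req, Retry, Busy, Send}
Halt ∉ Sat(E[crit U start]) = {Req, Retry, Busy, Send}, so the formula does not hold at Halt.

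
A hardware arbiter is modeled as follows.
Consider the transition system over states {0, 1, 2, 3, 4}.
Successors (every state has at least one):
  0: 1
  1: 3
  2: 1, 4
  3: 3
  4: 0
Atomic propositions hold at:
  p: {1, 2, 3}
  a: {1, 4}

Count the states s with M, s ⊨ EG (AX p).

3

Sat(AX p) = {s : every successor in {1, 2, 3}} = {0, 1, 3}
EG (AX p): greatest fixpoint, start Z0 = {0, 1, 3}, keep only states in Sat with some successor in Z. Already a fixed point.
Sat(EG (AX p)) = {0, 1, 3}
|Sat(EG (AX p))| = |{0, 1, 3}| = 3.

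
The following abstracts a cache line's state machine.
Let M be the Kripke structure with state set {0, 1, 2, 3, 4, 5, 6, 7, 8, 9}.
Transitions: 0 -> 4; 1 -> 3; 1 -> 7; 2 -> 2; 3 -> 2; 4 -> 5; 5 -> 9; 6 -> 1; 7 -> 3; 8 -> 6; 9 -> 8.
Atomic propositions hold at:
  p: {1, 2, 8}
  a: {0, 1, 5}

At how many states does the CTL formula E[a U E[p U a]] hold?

E[p U a]: least fixpoint, start Z0 = Sat(a) = {0, 1, 5}, add states in Sat(p) with some successor in Z. Already a fixed point.
Sat(E[p U a]) = {0, 1, 5}
E[a U E[p U a]]: least fixpoint, start Z0 = Sat(E[p U a]) = {0, 1, 5}, add states in Sat(a) with some successor in Z. Already a fixed point.
Sat(E[a U E[p U a]]) = {0, 1, 5}
|Sat(E[a U E[p U a]])| = |{0, 1, 5}| = 3.

3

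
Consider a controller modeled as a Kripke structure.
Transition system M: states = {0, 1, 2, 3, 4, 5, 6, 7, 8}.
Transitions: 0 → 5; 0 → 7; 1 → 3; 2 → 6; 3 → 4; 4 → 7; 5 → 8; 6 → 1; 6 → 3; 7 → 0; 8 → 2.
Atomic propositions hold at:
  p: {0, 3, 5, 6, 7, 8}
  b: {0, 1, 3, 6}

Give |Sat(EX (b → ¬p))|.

6

Sat(¬p) = {1, 2, 4}
Sat(b → ¬p) = {1, 2, 4, 5, 7, 8}
Sat(EX (b → ¬p)) = {s : some successor in {1, 2, 4, 5, 7, 8}} = {0, 3, 4, 5, 6, 8}
|Sat(EX (b → ¬p))| = |{0, 3, 4, 5, 6, 8}| = 6.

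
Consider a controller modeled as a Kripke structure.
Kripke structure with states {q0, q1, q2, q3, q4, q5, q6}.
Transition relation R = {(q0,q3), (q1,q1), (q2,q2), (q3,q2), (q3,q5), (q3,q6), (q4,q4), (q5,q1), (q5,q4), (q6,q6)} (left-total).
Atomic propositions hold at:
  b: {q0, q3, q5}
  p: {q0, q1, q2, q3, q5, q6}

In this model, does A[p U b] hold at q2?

No

A[p U b]: least fixpoint, start Z0 = Sat(b) = {q0, q3, q5}, add states in Sat(p) with every successor in Z. Already a fixed point.
Sat(A[p U b]) = {q0, q3, q5}
q2 ∉ Sat(A[p U b]) = {q0, q3, q5}, so the formula does not hold at q2.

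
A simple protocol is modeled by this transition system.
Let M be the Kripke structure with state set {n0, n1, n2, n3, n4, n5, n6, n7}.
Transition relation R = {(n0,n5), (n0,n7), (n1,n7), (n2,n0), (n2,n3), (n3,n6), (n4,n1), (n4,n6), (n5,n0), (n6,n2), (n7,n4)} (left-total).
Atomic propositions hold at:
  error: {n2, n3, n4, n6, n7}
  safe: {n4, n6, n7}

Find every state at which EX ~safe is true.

Sat(~safe) = {n0, n1, n2, n3, n5}
Sat(EX ~safe) = {s : some successor in {n0, n1, n2, n3, n5}} = {n0, n2, n4, n5, n6}

{n0, n2, n4, n5, n6}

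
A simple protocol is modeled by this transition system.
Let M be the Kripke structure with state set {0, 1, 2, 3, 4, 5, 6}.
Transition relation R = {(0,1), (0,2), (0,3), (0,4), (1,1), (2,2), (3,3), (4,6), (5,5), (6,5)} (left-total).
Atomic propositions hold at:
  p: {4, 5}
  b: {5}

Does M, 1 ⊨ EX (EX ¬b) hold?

Yes

Sat(¬b) = {0, 1, 2, 3, 4, 6}
Sat(EX ¬b) = {s : some successor in {0, 1, 2, 3, 4, 6}} = {0, 1, 2, 3, 4}
Sat(EX (EX ¬b)) = {s : some successor in {0, 1, 2, 3, 4}} = {0, 1, 2, 3}
1 ∈ Sat(EX (EX ¬b)) = {0, 1, 2, 3}, so the formula holds at 1.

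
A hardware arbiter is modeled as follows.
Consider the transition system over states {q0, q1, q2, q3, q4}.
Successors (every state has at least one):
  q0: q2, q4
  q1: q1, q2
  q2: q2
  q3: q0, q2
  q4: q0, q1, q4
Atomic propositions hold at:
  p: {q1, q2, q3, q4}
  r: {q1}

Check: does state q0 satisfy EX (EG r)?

No

EG r: greatest fixpoint, start Z0 = {q1}, keep only states in Sat with some successor in Z. Already a fixed point.
Sat(EG r) = {q1}
Sat(EX (EG r)) = {s : some successor in {q1}} = {q1, q4}
q0 ∉ Sat(EX (EG r)) = {q1, q4}, so the formula does not hold at q0.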